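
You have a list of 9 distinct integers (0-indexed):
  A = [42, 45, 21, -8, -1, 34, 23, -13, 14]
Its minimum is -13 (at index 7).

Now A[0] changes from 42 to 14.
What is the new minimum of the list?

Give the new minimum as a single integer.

Old min = -13 (at index 7)
Change: A[0] 42 -> 14
Changed element was NOT the old min.
  New min = min(old_min, new_val) = min(-13, 14) = -13

Answer: -13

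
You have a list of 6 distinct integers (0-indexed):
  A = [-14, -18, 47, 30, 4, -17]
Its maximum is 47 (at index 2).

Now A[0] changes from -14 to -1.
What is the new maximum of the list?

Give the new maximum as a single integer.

Answer: 47

Derivation:
Old max = 47 (at index 2)
Change: A[0] -14 -> -1
Changed element was NOT the old max.
  New max = max(old_max, new_val) = max(47, -1) = 47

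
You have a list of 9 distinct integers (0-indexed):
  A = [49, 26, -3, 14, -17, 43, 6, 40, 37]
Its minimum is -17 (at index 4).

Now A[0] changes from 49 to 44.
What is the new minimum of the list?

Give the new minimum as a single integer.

Answer: -17

Derivation:
Old min = -17 (at index 4)
Change: A[0] 49 -> 44
Changed element was NOT the old min.
  New min = min(old_min, new_val) = min(-17, 44) = -17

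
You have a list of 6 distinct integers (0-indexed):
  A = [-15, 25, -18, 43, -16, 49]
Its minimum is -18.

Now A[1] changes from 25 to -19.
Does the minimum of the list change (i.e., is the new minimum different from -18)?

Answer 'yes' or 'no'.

Old min = -18
Change: A[1] 25 -> -19
Changed element was NOT the min; min changes only if -19 < -18.
New min = -19; changed? yes

Answer: yes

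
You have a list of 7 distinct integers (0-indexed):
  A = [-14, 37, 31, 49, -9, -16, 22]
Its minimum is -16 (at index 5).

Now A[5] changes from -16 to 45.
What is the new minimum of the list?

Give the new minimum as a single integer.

Old min = -16 (at index 5)
Change: A[5] -16 -> 45
Changed element WAS the min. Need to check: is 45 still <= all others?
  Min of remaining elements: -14
  New min = min(45, -14) = -14

Answer: -14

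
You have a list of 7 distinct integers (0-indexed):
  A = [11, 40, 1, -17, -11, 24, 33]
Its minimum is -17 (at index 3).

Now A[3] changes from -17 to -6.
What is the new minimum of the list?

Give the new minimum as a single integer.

Answer: -11

Derivation:
Old min = -17 (at index 3)
Change: A[3] -17 -> -6
Changed element WAS the min. Need to check: is -6 still <= all others?
  Min of remaining elements: -11
  New min = min(-6, -11) = -11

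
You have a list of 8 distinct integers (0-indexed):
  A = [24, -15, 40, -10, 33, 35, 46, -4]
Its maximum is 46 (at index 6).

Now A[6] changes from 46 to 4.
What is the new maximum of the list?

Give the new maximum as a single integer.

Old max = 46 (at index 6)
Change: A[6] 46 -> 4
Changed element WAS the max -> may need rescan.
  Max of remaining elements: 40
  New max = max(4, 40) = 40

Answer: 40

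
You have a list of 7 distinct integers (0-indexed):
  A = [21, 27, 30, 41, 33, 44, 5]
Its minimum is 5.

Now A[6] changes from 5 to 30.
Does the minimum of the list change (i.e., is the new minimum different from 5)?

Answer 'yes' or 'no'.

Old min = 5
Change: A[6] 5 -> 30
Changed element was the min; new min must be rechecked.
New min = 21; changed? yes

Answer: yes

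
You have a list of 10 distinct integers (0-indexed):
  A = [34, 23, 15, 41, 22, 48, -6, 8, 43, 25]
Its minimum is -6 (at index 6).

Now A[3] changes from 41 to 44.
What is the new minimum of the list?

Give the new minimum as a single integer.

Old min = -6 (at index 6)
Change: A[3] 41 -> 44
Changed element was NOT the old min.
  New min = min(old_min, new_val) = min(-6, 44) = -6

Answer: -6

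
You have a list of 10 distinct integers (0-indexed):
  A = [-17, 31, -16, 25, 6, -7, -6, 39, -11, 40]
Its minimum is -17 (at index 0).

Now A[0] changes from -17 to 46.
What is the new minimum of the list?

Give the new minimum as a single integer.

Answer: -16

Derivation:
Old min = -17 (at index 0)
Change: A[0] -17 -> 46
Changed element WAS the min. Need to check: is 46 still <= all others?
  Min of remaining elements: -16
  New min = min(46, -16) = -16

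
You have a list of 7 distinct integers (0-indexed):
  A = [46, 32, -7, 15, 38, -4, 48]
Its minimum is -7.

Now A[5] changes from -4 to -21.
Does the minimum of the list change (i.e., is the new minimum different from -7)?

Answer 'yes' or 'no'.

Old min = -7
Change: A[5] -4 -> -21
Changed element was NOT the min; min changes only if -21 < -7.
New min = -21; changed? yes

Answer: yes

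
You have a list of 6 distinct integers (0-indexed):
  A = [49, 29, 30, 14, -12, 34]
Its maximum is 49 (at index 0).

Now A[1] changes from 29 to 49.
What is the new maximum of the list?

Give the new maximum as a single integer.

Old max = 49 (at index 0)
Change: A[1] 29 -> 49
Changed element was NOT the old max.
  New max = max(old_max, new_val) = max(49, 49) = 49

Answer: 49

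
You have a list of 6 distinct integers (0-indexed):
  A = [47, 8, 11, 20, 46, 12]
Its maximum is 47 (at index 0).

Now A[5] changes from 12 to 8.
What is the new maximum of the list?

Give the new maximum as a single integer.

Answer: 47

Derivation:
Old max = 47 (at index 0)
Change: A[5] 12 -> 8
Changed element was NOT the old max.
  New max = max(old_max, new_val) = max(47, 8) = 47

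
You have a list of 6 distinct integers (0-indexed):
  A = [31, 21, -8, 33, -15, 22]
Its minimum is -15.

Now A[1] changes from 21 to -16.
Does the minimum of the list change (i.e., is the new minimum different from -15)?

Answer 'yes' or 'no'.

Answer: yes

Derivation:
Old min = -15
Change: A[1] 21 -> -16
Changed element was NOT the min; min changes only if -16 < -15.
New min = -16; changed? yes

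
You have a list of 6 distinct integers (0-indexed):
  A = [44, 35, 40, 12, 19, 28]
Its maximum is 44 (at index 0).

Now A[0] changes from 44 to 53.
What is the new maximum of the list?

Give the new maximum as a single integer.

Old max = 44 (at index 0)
Change: A[0] 44 -> 53
Changed element WAS the max -> may need rescan.
  Max of remaining elements: 40
  New max = max(53, 40) = 53

Answer: 53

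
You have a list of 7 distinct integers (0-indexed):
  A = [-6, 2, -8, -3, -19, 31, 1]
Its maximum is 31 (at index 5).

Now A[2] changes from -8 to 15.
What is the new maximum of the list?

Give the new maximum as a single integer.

Answer: 31

Derivation:
Old max = 31 (at index 5)
Change: A[2] -8 -> 15
Changed element was NOT the old max.
  New max = max(old_max, new_val) = max(31, 15) = 31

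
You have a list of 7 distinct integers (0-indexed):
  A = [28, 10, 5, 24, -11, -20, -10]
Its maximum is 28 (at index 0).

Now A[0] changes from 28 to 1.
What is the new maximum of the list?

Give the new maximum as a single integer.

Answer: 24

Derivation:
Old max = 28 (at index 0)
Change: A[0] 28 -> 1
Changed element WAS the max -> may need rescan.
  Max of remaining elements: 24
  New max = max(1, 24) = 24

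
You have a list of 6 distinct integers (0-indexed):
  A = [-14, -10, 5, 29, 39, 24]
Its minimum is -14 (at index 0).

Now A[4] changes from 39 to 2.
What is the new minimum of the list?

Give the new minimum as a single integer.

Old min = -14 (at index 0)
Change: A[4] 39 -> 2
Changed element was NOT the old min.
  New min = min(old_min, new_val) = min(-14, 2) = -14

Answer: -14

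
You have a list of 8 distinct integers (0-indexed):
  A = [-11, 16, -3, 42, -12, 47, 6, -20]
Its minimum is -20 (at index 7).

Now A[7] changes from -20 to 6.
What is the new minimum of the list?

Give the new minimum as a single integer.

Old min = -20 (at index 7)
Change: A[7] -20 -> 6
Changed element WAS the min. Need to check: is 6 still <= all others?
  Min of remaining elements: -12
  New min = min(6, -12) = -12

Answer: -12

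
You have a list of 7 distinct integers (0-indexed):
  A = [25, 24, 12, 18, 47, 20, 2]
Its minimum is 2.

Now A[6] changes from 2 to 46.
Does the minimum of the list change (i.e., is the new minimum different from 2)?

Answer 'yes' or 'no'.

Old min = 2
Change: A[6] 2 -> 46
Changed element was the min; new min must be rechecked.
New min = 12; changed? yes

Answer: yes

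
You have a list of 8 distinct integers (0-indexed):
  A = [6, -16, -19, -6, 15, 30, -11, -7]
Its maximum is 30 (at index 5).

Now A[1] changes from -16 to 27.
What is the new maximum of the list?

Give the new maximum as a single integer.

Old max = 30 (at index 5)
Change: A[1] -16 -> 27
Changed element was NOT the old max.
  New max = max(old_max, new_val) = max(30, 27) = 30

Answer: 30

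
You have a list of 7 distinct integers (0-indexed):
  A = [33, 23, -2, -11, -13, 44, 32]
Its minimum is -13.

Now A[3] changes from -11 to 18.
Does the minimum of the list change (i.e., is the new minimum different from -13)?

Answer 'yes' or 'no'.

Old min = -13
Change: A[3] -11 -> 18
Changed element was NOT the min; min changes only if 18 < -13.
New min = -13; changed? no

Answer: no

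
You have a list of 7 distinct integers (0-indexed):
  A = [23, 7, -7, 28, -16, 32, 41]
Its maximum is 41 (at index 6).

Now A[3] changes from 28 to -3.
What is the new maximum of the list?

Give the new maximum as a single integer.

Old max = 41 (at index 6)
Change: A[3] 28 -> -3
Changed element was NOT the old max.
  New max = max(old_max, new_val) = max(41, -3) = 41

Answer: 41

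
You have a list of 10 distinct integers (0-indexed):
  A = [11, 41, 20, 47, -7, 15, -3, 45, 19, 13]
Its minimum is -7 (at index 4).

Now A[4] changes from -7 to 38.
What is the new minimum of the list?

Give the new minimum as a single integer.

Answer: -3

Derivation:
Old min = -7 (at index 4)
Change: A[4] -7 -> 38
Changed element WAS the min. Need to check: is 38 still <= all others?
  Min of remaining elements: -3
  New min = min(38, -3) = -3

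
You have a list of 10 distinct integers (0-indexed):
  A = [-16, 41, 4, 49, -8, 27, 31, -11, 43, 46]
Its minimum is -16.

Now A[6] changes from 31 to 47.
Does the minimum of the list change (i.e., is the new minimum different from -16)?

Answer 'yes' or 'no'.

Old min = -16
Change: A[6] 31 -> 47
Changed element was NOT the min; min changes only if 47 < -16.
New min = -16; changed? no

Answer: no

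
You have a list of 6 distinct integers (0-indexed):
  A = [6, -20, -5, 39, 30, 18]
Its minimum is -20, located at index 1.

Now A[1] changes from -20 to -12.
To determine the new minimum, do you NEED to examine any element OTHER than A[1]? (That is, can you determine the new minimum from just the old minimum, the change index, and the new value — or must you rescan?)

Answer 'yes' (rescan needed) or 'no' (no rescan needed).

Answer: yes

Derivation:
Old min = -20 at index 1
Change at index 1: -20 -> -12
Index 1 WAS the min and new value -12 > old min -20. Must rescan other elements to find the new min.
Needs rescan: yes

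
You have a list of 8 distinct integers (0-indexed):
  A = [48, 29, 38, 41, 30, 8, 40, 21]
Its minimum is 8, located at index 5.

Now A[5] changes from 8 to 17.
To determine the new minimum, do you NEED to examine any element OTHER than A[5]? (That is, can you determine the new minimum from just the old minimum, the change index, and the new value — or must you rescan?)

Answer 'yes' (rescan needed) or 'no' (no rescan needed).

Answer: yes

Derivation:
Old min = 8 at index 5
Change at index 5: 8 -> 17
Index 5 WAS the min and new value 17 > old min 8. Must rescan other elements to find the new min.
Needs rescan: yes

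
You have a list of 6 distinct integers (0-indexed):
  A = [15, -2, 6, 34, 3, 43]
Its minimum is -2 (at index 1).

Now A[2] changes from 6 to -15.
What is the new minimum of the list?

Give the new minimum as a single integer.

Answer: -15

Derivation:
Old min = -2 (at index 1)
Change: A[2] 6 -> -15
Changed element was NOT the old min.
  New min = min(old_min, new_val) = min(-2, -15) = -15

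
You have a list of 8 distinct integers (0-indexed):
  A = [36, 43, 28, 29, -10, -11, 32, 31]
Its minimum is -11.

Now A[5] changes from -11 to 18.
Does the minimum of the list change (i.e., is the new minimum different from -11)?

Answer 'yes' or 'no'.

Old min = -11
Change: A[5] -11 -> 18
Changed element was the min; new min must be rechecked.
New min = -10; changed? yes

Answer: yes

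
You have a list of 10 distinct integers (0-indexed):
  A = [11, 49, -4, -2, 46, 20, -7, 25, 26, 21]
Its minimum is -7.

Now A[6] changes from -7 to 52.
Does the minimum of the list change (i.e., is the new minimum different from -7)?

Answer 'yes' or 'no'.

Answer: yes

Derivation:
Old min = -7
Change: A[6] -7 -> 52
Changed element was the min; new min must be rechecked.
New min = -4; changed? yes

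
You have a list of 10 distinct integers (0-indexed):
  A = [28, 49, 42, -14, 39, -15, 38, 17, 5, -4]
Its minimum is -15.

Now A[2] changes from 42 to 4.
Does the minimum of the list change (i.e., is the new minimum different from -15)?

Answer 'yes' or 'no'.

Old min = -15
Change: A[2] 42 -> 4
Changed element was NOT the min; min changes only if 4 < -15.
New min = -15; changed? no

Answer: no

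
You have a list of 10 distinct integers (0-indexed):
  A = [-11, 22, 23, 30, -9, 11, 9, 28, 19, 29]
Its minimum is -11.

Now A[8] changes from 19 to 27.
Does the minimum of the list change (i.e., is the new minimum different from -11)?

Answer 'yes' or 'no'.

Old min = -11
Change: A[8] 19 -> 27
Changed element was NOT the min; min changes only if 27 < -11.
New min = -11; changed? no

Answer: no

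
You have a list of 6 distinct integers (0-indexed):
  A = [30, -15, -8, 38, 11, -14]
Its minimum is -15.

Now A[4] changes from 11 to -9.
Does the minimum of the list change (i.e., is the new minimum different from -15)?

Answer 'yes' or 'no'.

Answer: no

Derivation:
Old min = -15
Change: A[4] 11 -> -9
Changed element was NOT the min; min changes only if -9 < -15.
New min = -15; changed? no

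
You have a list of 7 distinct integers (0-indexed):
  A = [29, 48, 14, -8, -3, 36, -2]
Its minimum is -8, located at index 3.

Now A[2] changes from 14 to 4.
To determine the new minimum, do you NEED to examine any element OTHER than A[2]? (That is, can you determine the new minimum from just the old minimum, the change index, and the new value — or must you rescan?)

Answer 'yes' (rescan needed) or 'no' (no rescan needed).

Old min = -8 at index 3
Change at index 2: 14 -> 4
Index 2 was NOT the min. New min = min(-8, 4). No rescan of other elements needed.
Needs rescan: no

Answer: no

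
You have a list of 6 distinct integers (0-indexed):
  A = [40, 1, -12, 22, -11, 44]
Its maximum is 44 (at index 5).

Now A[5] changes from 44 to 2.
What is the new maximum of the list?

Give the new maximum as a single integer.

Old max = 44 (at index 5)
Change: A[5] 44 -> 2
Changed element WAS the max -> may need rescan.
  Max of remaining elements: 40
  New max = max(2, 40) = 40

Answer: 40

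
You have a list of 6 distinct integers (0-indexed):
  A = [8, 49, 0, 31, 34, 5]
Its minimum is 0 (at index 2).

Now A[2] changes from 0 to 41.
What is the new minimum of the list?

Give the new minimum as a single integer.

Old min = 0 (at index 2)
Change: A[2] 0 -> 41
Changed element WAS the min. Need to check: is 41 still <= all others?
  Min of remaining elements: 5
  New min = min(41, 5) = 5

Answer: 5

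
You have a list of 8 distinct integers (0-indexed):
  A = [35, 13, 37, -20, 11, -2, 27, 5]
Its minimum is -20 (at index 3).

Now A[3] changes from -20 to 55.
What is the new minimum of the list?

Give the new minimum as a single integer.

Answer: -2

Derivation:
Old min = -20 (at index 3)
Change: A[3] -20 -> 55
Changed element WAS the min. Need to check: is 55 still <= all others?
  Min of remaining elements: -2
  New min = min(55, -2) = -2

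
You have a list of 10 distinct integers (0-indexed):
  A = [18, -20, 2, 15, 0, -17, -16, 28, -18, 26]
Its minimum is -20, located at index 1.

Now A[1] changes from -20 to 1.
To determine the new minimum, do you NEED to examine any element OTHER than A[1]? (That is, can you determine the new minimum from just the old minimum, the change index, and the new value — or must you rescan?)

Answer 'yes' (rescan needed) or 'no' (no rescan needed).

Old min = -20 at index 1
Change at index 1: -20 -> 1
Index 1 WAS the min and new value 1 > old min -20. Must rescan other elements to find the new min.
Needs rescan: yes

Answer: yes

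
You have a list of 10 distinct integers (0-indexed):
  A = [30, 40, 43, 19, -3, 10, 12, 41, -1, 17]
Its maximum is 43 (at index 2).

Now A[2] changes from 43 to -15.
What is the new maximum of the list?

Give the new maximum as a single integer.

Answer: 41

Derivation:
Old max = 43 (at index 2)
Change: A[2] 43 -> -15
Changed element WAS the max -> may need rescan.
  Max of remaining elements: 41
  New max = max(-15, 41) = 41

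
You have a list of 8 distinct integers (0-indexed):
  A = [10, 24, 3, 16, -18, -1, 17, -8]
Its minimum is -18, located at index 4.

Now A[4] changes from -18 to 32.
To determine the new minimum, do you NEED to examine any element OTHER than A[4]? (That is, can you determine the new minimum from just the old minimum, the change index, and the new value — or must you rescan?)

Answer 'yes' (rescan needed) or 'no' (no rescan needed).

Answer: yes

Derivation:
Old min = -18 at index 4
Change at index 4: -18 -> 32
Index 4 WAS the min and new value 32 > old min -18. Must rescan other elements to find the new min.
Needs rescan: yes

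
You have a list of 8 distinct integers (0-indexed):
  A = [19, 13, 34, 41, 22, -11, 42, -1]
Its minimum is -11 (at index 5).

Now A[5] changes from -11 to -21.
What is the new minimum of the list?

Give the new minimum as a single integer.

Answer: -21

Derivation:
Old min = -11 (at index 5)
Change: A[5] -11 -> -21
Changed element WAS the min. Need to check: is -21 still <= all others?
  Min of remaining elements: -1
  New min = min(-21, -1) = -21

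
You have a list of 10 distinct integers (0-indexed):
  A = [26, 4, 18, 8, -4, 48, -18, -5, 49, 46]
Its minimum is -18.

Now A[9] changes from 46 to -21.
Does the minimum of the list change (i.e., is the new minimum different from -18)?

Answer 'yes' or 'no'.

Old min = -18
Change: A[9] 46 -> -21
Changed element was NOT the min; min changes only if -21 < -18.
New min = -21; changed? yes

Answer: yes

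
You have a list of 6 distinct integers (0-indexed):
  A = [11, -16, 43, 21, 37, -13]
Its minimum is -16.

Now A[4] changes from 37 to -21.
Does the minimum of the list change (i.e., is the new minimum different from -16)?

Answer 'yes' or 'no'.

Old min = -16
Change: A[4] 37 -> -21
Changed element was NOT the min; min changes only if -21 < -16.
New min = -21; changed? yes

Answer: yes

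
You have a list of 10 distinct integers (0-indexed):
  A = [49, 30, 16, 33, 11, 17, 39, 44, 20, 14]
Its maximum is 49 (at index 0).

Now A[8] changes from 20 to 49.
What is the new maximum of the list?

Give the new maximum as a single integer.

Old max = 49 (at index 0)
Change: A[8] 20 -> 49
Changed element was NOT the old max.
  New max = max(old_max, new_val) = max(49, 49) = 49

Answer: 49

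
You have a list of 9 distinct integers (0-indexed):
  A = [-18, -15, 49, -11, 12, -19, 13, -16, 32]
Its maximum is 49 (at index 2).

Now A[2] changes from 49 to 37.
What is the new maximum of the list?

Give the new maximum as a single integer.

Old max = 49 (at index 2)
Change: A[2] 49 -> 37
Changed element WAS the max -> may need rescan.
  Max of remaining elements: 32
  New max = max(37, 32) = 37

Answer: 37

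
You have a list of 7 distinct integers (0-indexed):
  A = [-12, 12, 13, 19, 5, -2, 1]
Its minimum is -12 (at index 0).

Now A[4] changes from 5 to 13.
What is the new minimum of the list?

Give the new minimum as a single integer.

Answer: -12

Derivation:
Old min = -12 (at index 0)
Change: A[4] 5 -> 13
Changed element was NOT the old min.
  New min = min(old_min, new_val) = min(-12, 13) = -12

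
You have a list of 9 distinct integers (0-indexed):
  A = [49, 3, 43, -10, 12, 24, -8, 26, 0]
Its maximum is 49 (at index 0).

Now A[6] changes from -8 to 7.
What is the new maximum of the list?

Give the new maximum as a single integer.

Old max = 49 (at index 0)
Change: A[6] -8 -> 7
Changed element was NOT the old max.
  New max = max(old_max, new_val) = max(49, 7) = 49

Answer: 49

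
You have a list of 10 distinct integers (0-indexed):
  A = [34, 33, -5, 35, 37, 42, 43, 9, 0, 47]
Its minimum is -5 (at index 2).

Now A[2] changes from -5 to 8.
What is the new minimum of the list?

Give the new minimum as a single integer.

Answer: 0

Derivation:
Old min = -5 (at index 2)
Change: A[2] -5 -> 8
Changed element WAS the min. Need to check: is 8 still <= all others?
  Min of remaining elements: 0
  New min = min(8, 0) = 0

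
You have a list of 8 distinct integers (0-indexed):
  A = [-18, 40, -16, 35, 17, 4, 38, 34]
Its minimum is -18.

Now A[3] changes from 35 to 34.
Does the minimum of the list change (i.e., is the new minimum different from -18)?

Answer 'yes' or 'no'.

Answer: no

Derivation:
Old min = -18
Change: A[3] 35 -> 34
Changed element was NOT the min; min changes only if 34 < -18.
New min = -18; changed? no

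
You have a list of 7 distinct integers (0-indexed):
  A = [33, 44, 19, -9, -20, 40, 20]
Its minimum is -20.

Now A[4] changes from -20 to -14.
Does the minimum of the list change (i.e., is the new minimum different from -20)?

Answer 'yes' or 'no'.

Answer: yes

Derivation:
Old min = -20
Change: A[4] -20 -> -14
Changed element was the min; new min must be rechecked.
New min = -14; changed? yes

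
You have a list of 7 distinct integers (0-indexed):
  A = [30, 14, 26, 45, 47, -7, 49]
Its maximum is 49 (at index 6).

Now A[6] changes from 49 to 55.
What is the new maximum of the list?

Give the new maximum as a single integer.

Answer: 55

Derivation:
Old max = 49 (at index 6)
Change: A[6] 49 -> 55
Changed element WAS the max -> may need rescan.
  Max of remaining elements: 47
  New max = max(55, 47) = 55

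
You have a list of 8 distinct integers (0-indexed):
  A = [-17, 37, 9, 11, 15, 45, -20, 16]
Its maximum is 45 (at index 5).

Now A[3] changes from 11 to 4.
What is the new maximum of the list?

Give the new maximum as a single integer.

Old max = 45 (at index 5)
Change: A[3] 11 -> 4
Changed element was NOT the old max.
  New max = max(old_max, new_val) = max(45, 4) = 45

Answer: 45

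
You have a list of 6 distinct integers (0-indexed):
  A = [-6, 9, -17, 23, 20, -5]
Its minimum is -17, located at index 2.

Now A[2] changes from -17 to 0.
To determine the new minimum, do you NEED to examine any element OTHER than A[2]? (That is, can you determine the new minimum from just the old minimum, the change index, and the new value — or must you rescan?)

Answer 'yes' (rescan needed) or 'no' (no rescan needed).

Answer: yes

Derivation:
Old min = -17 at index 2
Change at index 2: -17 -> 0
Index 2 WAS the min and new value 0 > old min -17. Must rescan other elements to find the new min.
Needs rescan: yes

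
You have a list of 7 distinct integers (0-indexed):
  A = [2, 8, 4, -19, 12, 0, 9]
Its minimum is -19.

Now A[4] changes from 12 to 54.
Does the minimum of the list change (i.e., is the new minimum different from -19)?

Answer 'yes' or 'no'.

Answer: no

Derivation:
Old min = -19
Change: A[4] 12 -> 54
Changed element was NOT the min; min changes only if 54 < -19.
New min = -19; changed? no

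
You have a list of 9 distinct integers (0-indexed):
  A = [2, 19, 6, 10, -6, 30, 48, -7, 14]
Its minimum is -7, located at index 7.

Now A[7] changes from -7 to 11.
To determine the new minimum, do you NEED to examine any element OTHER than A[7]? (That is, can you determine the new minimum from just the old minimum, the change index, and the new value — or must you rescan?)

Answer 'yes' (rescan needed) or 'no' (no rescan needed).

Old min = -7 at index 7
Change at index 7: -7 -> 11
Index 7 WAS the min and new value 11 > old min -7. Must rescan other elements to find the new min.
Needs rescan: yes

Answer: yes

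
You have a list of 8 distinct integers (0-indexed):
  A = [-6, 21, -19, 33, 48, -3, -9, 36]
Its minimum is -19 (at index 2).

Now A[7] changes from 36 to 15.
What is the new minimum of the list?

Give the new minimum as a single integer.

Answer: -19

Derivation:
Old min = -19 (at index 2)
Change: A[7] 36 -> 15
Changed element was NOT the old min.
  New min = min(old_min, new_val) = min(-19, 15) = -19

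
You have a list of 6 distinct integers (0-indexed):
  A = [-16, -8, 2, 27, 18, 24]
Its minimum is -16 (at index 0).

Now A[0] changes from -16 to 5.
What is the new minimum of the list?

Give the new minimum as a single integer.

Answer: -8

Derivation:
Old min = -16 (at index 0)
Change: A[0] -16 -> 5
Changed element WAS the min. Need to check: is 5 still <= all others?
  Min of remaining elements: -8
  New min = min(5, -8) = -8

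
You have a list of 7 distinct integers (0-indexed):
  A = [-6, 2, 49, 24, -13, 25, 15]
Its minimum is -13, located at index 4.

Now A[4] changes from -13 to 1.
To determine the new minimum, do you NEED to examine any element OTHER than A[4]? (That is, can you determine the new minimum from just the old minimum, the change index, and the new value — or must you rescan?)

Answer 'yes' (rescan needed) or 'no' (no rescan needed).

Answer: yes

Derivation:
Old min = -13 at index 4
Change at index 4: -13 -> 1
Index 4 WAS the min and new value 1 > old min -13. Must rescan other elements to find the new min.
Needs rescan: yes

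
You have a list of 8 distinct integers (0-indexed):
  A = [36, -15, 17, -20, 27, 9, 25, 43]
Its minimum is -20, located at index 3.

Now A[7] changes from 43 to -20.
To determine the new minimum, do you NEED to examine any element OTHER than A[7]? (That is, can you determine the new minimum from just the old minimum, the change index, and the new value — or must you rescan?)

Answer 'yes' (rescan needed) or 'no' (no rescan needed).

Old min = -20 at index 3
Change at index 7: 43 -> -20
Index 7 was NOT the min. New min = min(-20, -20). No rescan of other elements needed.
Needs rescan: no

Answer: no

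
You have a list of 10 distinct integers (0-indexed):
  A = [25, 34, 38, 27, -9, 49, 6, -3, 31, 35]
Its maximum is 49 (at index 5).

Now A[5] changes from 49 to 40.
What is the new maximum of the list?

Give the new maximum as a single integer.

Old max = 49 (at index 5)
Change: A[5] 49 -> 40
Changed element WAS the max -> may need rescan.
  Max of remaining elements: 38
  New max = max(40, 38) = 40

Answer: 40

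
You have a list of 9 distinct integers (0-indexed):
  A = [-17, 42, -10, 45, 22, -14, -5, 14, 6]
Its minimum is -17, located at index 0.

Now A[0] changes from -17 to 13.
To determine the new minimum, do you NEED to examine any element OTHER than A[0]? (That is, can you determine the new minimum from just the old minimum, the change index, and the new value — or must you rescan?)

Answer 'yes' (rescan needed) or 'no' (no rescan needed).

Answer: yes

Derivation:
Old min = -17 at index 0
Change at index 0: -17 -> 13
Index 0 WAS the min and new value 13 > old min -17. Must rescan other elements to find the new min.
Needs rescan: yes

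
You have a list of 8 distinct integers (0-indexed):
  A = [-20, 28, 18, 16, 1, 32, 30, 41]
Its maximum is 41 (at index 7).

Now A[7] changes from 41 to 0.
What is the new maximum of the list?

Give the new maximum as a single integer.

Answer: 32

Derivation:
Old max = 41 (at index 7)
Change: A[7] 41 -> 0
Changed element WAS the max -> may need rescan.
  Max of remaining elements: 32
  New max = max(0, 32) = 32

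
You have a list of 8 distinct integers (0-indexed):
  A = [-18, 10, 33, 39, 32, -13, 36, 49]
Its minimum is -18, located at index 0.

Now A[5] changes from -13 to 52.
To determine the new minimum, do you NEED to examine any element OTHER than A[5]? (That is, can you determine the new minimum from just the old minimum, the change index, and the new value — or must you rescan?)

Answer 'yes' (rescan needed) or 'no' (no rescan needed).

Old min = -18 at index 0
Change at index 5: -13 -> 52
Index 5 was NOT the min. New min = min(-18, 52). No rescan of other elements needed.
Needs rescan: no

Answer: no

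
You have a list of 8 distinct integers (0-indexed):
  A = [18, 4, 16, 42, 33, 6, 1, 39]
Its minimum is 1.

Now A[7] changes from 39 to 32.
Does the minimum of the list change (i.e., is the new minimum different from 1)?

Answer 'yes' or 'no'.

Answer: no

Derivation:
Old min = 1
Change: A[7] 39 -> 32
Changed element was NOT the min; min changes only if 32 < 1.
New min = 1; changed? no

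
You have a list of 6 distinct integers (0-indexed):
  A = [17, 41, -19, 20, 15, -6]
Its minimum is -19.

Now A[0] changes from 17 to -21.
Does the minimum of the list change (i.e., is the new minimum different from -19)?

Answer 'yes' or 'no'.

Old min = -19
Change: A[0] 17 -> -21
Changed element was NOT the min; min changes only if -21 < -19.
New min = -21; changed? yes

Answer: yes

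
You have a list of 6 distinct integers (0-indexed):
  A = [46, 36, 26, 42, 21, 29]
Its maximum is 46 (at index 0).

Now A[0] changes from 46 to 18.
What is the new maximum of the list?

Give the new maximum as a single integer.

Old max = 46 (at index 0)
Change: A[0] 46 -> 18
Changed element WAS the max -> may need rescan.
  Max of remaining elements: 42
  New max = max(18, 42) = 42

Answer: 42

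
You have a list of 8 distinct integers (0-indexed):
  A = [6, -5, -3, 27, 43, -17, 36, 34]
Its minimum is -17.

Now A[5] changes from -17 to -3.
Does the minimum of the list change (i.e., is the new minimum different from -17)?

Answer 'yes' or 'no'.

Answer: yes

Derivation:
Old min = -17
Change: A[5] -17 -> -3
Changed element was the min; new min must be rechecked.
New min = -5; changed? yes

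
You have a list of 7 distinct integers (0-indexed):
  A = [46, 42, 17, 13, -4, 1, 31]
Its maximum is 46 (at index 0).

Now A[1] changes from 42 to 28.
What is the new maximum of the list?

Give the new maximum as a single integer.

Answer: 46

Derivation:
Old max = 46 (at index 0)
Change: A[1] 42 -> 28
Changed element was NOT the old max.
  New max = max(old_max, new_val) = max(46, 28) = 46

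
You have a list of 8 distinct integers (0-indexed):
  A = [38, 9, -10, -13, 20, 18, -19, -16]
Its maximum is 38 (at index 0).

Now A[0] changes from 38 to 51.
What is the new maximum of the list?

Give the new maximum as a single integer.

Old max = 38 (at index 0)
Change: A[0] 38 -> 51
Changed element WAS the max -> may need rescan.
  Max of remaining elements: 20
  New max = max(51, 20) = 51

Answer: 51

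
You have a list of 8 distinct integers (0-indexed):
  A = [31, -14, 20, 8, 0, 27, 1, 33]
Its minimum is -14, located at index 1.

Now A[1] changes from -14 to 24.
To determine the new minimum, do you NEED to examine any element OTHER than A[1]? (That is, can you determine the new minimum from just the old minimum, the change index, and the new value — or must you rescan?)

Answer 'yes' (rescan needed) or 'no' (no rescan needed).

Old min = -14 at index 1
Change at index 1: -14 -> 24
Index 1 WAS the min and new value 24 > old min -14. Must rescan other elements to find the new min.
Needs rescan: yes

Answer: yes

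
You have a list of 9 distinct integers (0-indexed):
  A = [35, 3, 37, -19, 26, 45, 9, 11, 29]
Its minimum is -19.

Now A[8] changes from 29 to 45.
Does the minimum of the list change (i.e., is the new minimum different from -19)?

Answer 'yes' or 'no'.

Answer: no

Derivation:
Old min = -19
Change: A[8] 29 -> 45
Changed element was NOT the min; min changes only if 45 < -19.
New min = -19; changed? no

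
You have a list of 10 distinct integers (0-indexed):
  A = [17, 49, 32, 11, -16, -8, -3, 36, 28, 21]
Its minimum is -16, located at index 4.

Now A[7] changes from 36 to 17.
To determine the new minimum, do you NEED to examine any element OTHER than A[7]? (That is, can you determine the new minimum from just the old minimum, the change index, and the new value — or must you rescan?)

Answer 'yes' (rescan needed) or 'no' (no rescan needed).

Old min = -16 at index 4
Change at index 7: 36 -> 17
Index 7 was NOT the min. New min = min(-16, 17). No rescan of other elements needed.
Needs rescan: no

Answer: no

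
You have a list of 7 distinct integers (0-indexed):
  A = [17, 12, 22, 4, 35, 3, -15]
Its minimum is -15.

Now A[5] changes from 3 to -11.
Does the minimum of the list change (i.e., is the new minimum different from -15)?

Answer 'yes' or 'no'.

Old min = -15
Change: A[5] 3 -> -11
Changed element was NOT the min; min changes only if -11 < -15.
New min = -15; changed? no

Answer: no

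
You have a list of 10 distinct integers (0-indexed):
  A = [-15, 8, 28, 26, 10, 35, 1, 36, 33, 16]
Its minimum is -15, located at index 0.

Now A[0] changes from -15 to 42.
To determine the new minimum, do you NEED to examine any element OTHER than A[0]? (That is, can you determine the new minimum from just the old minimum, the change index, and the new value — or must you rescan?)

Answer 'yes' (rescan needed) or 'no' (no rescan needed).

Answer: yes

Derivation:
Old min = -15 at index 0
Change at index 0: -15 -> 42
Index 0 WAS the min and new value 42 > old min -15. Must rescan other elements to find the new min.
Needs rescan: yes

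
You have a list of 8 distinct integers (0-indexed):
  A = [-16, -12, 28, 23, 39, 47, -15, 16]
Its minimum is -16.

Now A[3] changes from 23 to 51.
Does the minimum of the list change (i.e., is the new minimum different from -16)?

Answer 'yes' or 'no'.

Old min = -16
Change: A[3] 23 -> 51
Changed element was NOT the min; min changes only if 51 < -16.
New min = -16; changed? no

Answer: no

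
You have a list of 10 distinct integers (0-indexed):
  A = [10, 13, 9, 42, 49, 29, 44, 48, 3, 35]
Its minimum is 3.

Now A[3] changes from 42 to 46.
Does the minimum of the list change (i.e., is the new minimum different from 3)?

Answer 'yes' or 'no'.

Answer: no

Derivation:
Old min = 3
Change: A[3] 42 -> 46
Changed element was NOT the min; min changes only if 46 < 3.
New min = 3; changed? no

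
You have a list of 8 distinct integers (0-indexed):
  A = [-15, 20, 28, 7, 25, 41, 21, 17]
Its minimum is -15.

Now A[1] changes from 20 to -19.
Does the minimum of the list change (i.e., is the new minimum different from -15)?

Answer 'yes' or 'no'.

Answer: yes

Derivation:
Old min = -15
Change: A[1] 20 -> -19
Changed element was NOT the min; min changes only if -19 < -15.
New min = -19; changed? yes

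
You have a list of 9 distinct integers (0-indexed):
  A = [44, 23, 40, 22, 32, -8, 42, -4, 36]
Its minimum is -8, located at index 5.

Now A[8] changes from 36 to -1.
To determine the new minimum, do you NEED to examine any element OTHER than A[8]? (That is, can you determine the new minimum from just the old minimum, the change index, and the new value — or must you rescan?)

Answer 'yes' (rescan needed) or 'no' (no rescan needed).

Answer: no

Derivation:
Old min = -8 at index 5
Change at index 8: 36 -> -1
Index 8 was NOT the min. New min = min(-8, -1). No rescan of other elements needed.
Needs rescan: no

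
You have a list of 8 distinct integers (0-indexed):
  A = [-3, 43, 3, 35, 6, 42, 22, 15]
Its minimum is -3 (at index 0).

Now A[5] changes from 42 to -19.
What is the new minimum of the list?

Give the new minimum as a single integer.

Old min = -3 (at index 0)
Change: A[5] 42 -> -19
Changed element was NOT the old min.
  New min = min(old_min, new_val) = min(-3, -19) = -19

Answer: -19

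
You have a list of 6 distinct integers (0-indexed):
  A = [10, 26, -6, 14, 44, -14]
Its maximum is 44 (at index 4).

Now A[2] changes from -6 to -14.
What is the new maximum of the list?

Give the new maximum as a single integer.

Answer: 44

Derivation:
Old max = 44 (at index 4)
Change: A[2] -6 -> -14
Changed element was NOT the old max.
  New max = max(old_max, new_val) = max(44, -14) = 44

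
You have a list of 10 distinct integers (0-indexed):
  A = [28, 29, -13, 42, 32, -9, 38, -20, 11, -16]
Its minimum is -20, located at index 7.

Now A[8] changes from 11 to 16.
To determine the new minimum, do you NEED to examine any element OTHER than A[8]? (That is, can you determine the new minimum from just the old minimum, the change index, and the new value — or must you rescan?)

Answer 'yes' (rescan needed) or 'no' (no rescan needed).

Answer: no

Derivation:
Old min = -20 at index 7
Change at index 8: 11 -> 16
Index 8 was NOT the min. New min = min(-20, 16). No rescan of other elements needed.
Needs rescan: no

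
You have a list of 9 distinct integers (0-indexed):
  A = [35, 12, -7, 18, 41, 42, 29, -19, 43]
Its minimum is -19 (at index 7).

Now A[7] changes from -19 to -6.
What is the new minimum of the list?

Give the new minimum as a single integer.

Answer: -7

Derivation:
Old min = -19 (at index 7)
Change: A[7] -19 -> -6
Changed element WAS the min. Need to check: is -6 still <= all others?
  Min of remaining elements: -7
  New min = min(-6, -7) = -7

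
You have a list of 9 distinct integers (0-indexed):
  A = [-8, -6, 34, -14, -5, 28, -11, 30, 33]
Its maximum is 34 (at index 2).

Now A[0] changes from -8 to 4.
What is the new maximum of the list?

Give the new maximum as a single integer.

Answer: 34

Derivation:
Old max = 34 (at index 2)
Change: A[0] -8 -> 4
Changed element was NOT the old max.
  New max = max(old_max, new_val) = max(34, 4) = 34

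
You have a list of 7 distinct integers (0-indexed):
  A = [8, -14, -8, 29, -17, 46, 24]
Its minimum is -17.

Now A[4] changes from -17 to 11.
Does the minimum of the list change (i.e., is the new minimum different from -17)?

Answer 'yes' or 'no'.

Old min = -17
Change: A[4] -17 -> 11
Changed element was the min; new min must be rechecked.
New min = -14; changed? yes

Answer: yes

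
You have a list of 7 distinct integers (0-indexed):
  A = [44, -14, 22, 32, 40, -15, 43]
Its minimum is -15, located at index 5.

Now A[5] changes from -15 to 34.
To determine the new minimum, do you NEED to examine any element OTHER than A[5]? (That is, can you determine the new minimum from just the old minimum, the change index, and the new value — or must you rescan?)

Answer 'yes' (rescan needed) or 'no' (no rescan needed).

Answer: yes

Derivation:
Old min = -15 at index 5
Change at index 5: -15 -> 34
Index 5 WAS the min and new value 34 > old min -15. Must rescan other elements to find the new min.
Needs rescan: yes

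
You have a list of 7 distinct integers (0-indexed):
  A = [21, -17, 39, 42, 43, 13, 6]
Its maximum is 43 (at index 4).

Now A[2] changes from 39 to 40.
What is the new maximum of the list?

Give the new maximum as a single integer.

Answer: 43

Derivation:
Old max = 43 (at index 4)
Change: A[2] 39 -> 40
Changed element was NOT the old max.
  New max = max(old_max, new_val) = max(43, 40) = 43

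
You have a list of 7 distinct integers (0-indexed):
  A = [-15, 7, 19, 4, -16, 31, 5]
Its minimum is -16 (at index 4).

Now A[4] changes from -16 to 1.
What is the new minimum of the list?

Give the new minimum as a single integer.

Answer: -15

Derivation:
Old min = -16 (at index 4)
Change: A[4] -16 -> 1
Changed element WAS the min. Need to check: is 1 still <= all others?
  Min of remaining elements: -15
  New min = min(1, -15) = -15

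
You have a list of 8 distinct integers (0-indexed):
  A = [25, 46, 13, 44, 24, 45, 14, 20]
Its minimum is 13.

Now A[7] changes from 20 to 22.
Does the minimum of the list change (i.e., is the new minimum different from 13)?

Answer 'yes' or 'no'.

Answer: no

Derivation:
Old min = 13
Change: A[7] 20 -> 22
Changed element was NOT the min; min changes only if 22 < 13.
New min = 13; changed? no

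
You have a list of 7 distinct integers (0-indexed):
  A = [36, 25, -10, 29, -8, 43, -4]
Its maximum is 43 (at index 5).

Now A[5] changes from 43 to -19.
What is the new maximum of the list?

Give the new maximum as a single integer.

Answer: 36

Derivation:
Old max = 43 (at index 5)
Change: A[5] 43 -> -19
Changed element WAS the max -> may need rescan.
  Max of remaining elements: 36
  New max = max(-19, 36) = 36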